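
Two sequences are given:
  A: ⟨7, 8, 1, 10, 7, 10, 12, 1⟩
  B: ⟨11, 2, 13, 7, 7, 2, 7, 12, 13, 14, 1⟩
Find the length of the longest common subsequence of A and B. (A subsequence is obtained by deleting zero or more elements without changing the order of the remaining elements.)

A longest common subsequence is 7, 7, 12, 1 (length 4); the LCS DP confirms no longer common subsequence exists.

4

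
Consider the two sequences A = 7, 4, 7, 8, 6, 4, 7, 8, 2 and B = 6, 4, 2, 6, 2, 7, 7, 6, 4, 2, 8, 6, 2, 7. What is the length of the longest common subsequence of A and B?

Backtracking the LCS table gives one alignment: 7 (A1,B6) → 7 (A3,B7) → 6 (A5,B8) → 4 (A6,B9) → 8 (A8,B11) → 2 (A9,B13).
So the longest common subsequence has length 6.

6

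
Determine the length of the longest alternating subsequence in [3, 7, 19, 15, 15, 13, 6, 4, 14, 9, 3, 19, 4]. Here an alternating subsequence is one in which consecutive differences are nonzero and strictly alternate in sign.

A longest alternating subsequence is 3, 19, 13, 14, 9, 19, 4 (positions 1,3,6,9,10,12,13); its 6 consecutive differences strictly alternate in sign, and length 7 is optimal.

7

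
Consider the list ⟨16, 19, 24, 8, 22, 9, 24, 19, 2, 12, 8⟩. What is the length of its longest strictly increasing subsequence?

Scanning left to right, the best length ending at each element is: 16→1, 19→2, 24→3, 8→1, 22→3, 9→2, 24→4, 19→3, 2→1, 12→3, 8→2.
So the longest increasing subsequence has length 4, e.g. 16, 19, 22, 24.

4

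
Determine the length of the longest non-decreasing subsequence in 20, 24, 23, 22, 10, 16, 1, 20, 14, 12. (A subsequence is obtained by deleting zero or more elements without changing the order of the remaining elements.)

3

Scanning left to right, the best length ending at each element is: 20→1, 24→2, 23→2, 22→2, 10→1, 16→2, 1→1, 20→3, 14→2, 12→2.
So the longest non-decreasing subsequence has length 3, e.g. 10, 16, 20.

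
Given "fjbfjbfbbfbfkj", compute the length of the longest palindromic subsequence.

10

One longest palindromic subsequence is jfbfbbfbfj (positions 2,4,6,7,8,9,10,11,12,14); it reads the same forward and backward, and the interval DP gives dp[1][14] = 10.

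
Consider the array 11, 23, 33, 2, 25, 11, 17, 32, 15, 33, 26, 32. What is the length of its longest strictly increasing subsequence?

Let dp[i] be the longest increasing subsequence ending at position i. Then dp = [1, 2, 3, 1, 3, 2, 3, 4, 3, 5, 4, 5].
The maximum is 5; one witness is 11, 23, 25, 32, 33 at positions 1,2,5,8,10.

5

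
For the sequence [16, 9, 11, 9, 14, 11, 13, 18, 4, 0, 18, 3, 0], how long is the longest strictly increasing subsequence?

4

One longest increasing subsequence is 9, 11, 14, 18 (positions 2,3,5,8), of length 4; no longer one exists.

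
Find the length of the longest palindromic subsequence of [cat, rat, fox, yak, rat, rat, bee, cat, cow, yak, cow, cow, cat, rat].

Using dp[i][j] = 2 + dp[i+1][j−1] if the ends match, else max(dp[i+1][j], dp[i][j−1]):
dp[1][14] = 7. A witness is rat cat cow cow cow cat rat at positions 2,8,9,11,12,13,14.

7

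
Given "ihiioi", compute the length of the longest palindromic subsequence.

4

One longest palindromic subsequence is iiii (positions 1,3,4,6); it reads the same forward and backward, and the interval DP gives dp[1][6] = 4.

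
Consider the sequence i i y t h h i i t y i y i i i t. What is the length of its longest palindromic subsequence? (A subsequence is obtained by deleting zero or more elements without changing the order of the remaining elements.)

One longest palindromic subsequence is iiytiityii (positions 1,2,3,4,7,8,9,12,14,15); it reads the same forward and backward, and the interval DP gives dp[1][16] = 10.

10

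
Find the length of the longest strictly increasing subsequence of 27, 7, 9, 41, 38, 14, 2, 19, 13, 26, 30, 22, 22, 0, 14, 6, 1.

One longest increasing subsequence is 7, 9, 14, 19, 26, 30 (positions 2,3,6,8,10,11), of length 6; no longer one exists.

6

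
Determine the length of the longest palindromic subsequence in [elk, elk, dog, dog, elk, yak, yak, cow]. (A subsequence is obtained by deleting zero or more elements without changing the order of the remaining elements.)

4

One longest palindromic subsequence is elk dog dog elk (positions 2,3,4,5); it reads the same forward and backward, and the interval DP gives dp[1][8] = 4.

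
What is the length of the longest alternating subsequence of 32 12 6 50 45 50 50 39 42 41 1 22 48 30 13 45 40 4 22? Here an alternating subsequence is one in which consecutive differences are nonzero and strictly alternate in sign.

A longest alternating subsequence is 32, 12, 50, 45, 50, 39, 42, 41, 48, 30, 45, 4, 22 (positions 1,2,4,5,6,8,9,10,13,14,16,18,19); its 12 consecutive differences strictly alternate in sign, and length 13 is optimal.

13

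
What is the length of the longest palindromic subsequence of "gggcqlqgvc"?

5

Using dp[i][j] = 2 + dp[i+1][j−1] if the ends match, else max(dp[i+1][j], dp[i][j−1]):
dp[1][10] = 5. A witness is cqlqc at positions 4,5,6,7,10.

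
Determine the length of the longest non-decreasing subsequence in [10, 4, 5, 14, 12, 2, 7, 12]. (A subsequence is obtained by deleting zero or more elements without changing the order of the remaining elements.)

4

Scanning left to right, the best length ending at each element is: 10→1, 4→1, 5→2, 14→3, 12→3, 2→1, 7→3, 12→4.
So the longest non-decreasing subsequence has length 4, e.g. 4, 5, 12, 12.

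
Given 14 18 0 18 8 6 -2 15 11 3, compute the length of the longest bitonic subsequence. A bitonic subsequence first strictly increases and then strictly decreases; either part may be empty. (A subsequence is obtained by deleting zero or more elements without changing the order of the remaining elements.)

5

One longest bitonic subsequence is 14, 18, 15, 11, 3 (positions 1,2,8,9,10): it rises to 18 then falls. Length 5 is optimal.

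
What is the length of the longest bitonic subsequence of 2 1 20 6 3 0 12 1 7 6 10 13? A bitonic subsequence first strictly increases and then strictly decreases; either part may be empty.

Let inc[i] be the LIS ending at i and dec[i] the longest strictly decreasing subsequence starting at i. inc = [1, 1, 2, 2, 2, 1, 3, 2, 3, 3, 4, 5], dec = [3, 2, 4, 3, 2, 1, 3, 1, 2, 1, 1, 1].
max_i inc[i]+dec[i]−1 = 5, with one witness 2, 20, 12, 7, 6.

5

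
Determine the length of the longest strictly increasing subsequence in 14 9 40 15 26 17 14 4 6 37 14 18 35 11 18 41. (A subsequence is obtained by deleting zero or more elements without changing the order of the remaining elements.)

Let dp[i] be the longest increasing subsequence ending at position i. Then dp = [1, 1, 2, 2, 3, 3, 2, 1, 2, 4, 3, 4, 5, 3, 4, 6].
The maximum is 6; one witness is 14, 15, 17, 18, 35, 41 at positions 1,4,6,12,13,16.

6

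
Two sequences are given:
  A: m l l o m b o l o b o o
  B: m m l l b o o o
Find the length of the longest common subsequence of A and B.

7

Backtracking the LCS table gives one alignment: m (A1,B2) → l (A2,B3) → l (A3,B4) → b (A6,B5) → o (A9,B6) → o (A11,B7) → o (A12,B8).
So the longest common subsequence has length 7.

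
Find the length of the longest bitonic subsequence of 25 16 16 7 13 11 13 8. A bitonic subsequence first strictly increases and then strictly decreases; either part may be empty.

One longest bitonic subsequence is 25, 16, 13, 11, 8 (positions 1,3,5,6,8): it rises to 25 then falls. Length 5 is optimal.

5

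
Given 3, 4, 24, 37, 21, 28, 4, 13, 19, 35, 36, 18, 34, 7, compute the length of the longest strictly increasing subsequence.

Scanning left to right, the best length ending at each element is: 3→1, 4→2, 24→3, 37→4, 21→3, 28→4, 4→2, 13→3, 19→4, 35→5, 36→6, 18→4, 34→5, 7→3.
So the longest increasing subsequence has length 6, e.g. 3, 4, 24, 28, 35, 36.

6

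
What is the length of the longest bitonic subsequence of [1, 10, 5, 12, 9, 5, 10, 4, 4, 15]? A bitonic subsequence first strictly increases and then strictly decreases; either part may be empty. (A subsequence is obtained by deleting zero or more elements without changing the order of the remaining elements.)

One longest bitonic subsequence is 1, 10, 12, 9, 5, 4 (positions 1,2,4,5,6,9): it rises to 12 then falls. Length 6 is optimal.

6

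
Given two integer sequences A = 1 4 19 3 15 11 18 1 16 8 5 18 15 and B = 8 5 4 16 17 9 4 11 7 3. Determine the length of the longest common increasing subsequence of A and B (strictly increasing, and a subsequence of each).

A longest common strictly increasing subsequence is 4, 16 (length 2); it appears in order in both A and B, and no longer such subsequence exists.

2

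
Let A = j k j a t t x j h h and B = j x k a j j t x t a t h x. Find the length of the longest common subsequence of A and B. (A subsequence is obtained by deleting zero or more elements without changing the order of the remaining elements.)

6

A longest common subsequence is jkjatx (length 6); the LCS DP confirms no longer common subsequence exists.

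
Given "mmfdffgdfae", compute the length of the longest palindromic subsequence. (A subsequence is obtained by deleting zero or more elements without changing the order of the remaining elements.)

6

One longest palindromic subsequence is fdffdf (positions 3,4,5,6,8,9); it reads the same forward and backward, and the interval DP gives dp[1][11] = 6.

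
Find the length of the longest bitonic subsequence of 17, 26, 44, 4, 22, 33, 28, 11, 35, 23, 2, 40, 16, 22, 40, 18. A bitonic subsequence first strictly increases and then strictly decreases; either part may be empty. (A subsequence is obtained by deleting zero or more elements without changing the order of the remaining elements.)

One longest bitonic subsequence is 17, 26, 44, 33, 28, 23, 22, 18 (positions 1,2,3,6,7,10,14,16): it rises to 44 then falls. Length 8 is optimal.

8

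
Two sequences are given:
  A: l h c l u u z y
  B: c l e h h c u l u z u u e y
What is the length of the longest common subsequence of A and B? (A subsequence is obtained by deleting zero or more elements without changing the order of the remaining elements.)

Backtracking the LCS table gives one alignment: l (A1,B2) → h (A2,B5) → c (A3,B6) → l (A4,B8) → u (A5,B11) → u (A6,B12) → y (A8,B14).
So the longest common subsequence has length 7.

7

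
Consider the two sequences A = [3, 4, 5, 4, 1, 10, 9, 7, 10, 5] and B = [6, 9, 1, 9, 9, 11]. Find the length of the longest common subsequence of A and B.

2

A longest common subsequence is 1, 9 (length 2); the LCS DP confirms no longer common subsequence exists.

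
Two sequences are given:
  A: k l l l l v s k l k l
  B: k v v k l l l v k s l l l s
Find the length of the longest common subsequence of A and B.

8

A longest common subsequence is klllvsll (length 8); the LCS DP confirms no longer common subsequence exists.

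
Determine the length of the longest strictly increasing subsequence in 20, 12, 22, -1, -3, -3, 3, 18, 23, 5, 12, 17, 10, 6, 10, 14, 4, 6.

6

Let dp[i] be the longest increasing subsequence ending at position i. Then dp = [1, 1, 2, 1, 1, 1, 2, 3, 4, 3, 4, 5, 4, 4, 5, 6, 3, 4].
The maximum is 6; one witness is -1, 3, 5, 6, 10, 14 at positions 4,7,10,14,15,16.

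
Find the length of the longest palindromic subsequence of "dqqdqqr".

One longest palindromic subsequence is qqdqq (positions 2,3,4,5,6); it reads the same forward and backward, and the interval DP gives dp[1][7] = 5.

5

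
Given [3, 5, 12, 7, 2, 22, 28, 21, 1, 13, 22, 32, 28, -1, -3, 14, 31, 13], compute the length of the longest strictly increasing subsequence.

Let dp[i] be the longest increasing subsequence ending at position i. Then dp = [1, 2, 3, 3, 1, 4, 5, 4, 1, 4, 5, 6, 6, 1, 1, 5, 7, 4].
The maximum is 7; one witness is 3, 5, 12, 21, 22, 28, 31 at positions 1,2,3,8,11,13,17.

7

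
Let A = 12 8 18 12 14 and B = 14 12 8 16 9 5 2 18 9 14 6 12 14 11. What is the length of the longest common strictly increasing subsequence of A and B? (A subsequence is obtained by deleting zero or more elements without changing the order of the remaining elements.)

For each value that appears in both, track the longest common increasing run ending there.
The best achievable length is 3; one witness is 8, 12, 14 (A-positions 2,4,5, B-positions 3,12,13).

3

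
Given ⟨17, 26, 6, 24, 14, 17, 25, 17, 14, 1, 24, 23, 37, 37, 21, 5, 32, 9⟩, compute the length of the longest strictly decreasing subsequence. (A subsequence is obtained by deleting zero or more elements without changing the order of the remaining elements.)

6

Scanning left to right, the best length ending at each element is: 17→1, 26→1, 6→2, 24→2, 14→3, 17→3, 25→2, 17→3, 14→4, 1→5, 24→3, 23→4, 37→1, 37→1, 21→5, 5→6, 32→2, 9→6.
So the longest decreasing subsequence has length 6, e.g. 26, 25, 24, 23, 21, 5.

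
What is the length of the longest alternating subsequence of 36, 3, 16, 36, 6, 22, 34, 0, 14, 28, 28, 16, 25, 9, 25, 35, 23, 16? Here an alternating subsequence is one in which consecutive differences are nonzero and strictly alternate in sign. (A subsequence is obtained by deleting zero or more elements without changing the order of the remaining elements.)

Track the best alternating length ending on an up-step vs a down-step at each position: up/down = 1/1, 1/2, 3/2, 3/1, 3/4, 5/4, 5/4, 1/6, 7/6, 7/6, 7/6, 7/8, 9/8, 7/10, 11/8, 11/4, 11/12, 11/12.
The maximum over both is 12; one such subsequence is 36, 3, 16, 6, 22, 0, 28, 16, 25, 9, 25, 23.

12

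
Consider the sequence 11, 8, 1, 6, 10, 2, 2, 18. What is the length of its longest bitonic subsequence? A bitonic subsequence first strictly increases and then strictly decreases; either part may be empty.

4

Let inc[i] be the LIS ending at i and dec[i] the longest strictly decreasing subsequence starting at i. inc = [1, 1, 1, 2, 3, 2, 2, 4], dec = [4, 3, 1, 2, 2, 1, 1, 1].
max_i inc[i]+dec[i]−1 = 4, with one witness 11, 8, 6, 2.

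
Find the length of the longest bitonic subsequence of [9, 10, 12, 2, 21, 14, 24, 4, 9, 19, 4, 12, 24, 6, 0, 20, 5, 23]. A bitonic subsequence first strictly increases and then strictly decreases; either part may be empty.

9

Let inc[i] be the LIS ending at i and dec[i] the longest strictly decreasing subsequence starting at i. inc = [1, 2, 3, 1, 4, 4, 5, 2, 3, 5, 2, 4, 6, 3, 1, 6, 3, 7], dec = [3, 4, 4, 2, 5, 4, 5, 2, 3, 4, 2, 3, 3, 2, 1, 2, 1, 1].
max_i inc[i]+dec[i]−1 = 9, with one witness 9, 10, 12, 21, 24, 19, 12, 6, 5.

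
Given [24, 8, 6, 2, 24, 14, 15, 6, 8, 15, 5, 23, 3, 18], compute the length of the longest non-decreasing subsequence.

5

Scanning left to right, the best length ending at each element is: 24→1, 8→1, 6→1, 2→1, 24→2, 14→2, 15→3, 6→2, 8→3, 15→4, 5→2, 23→5, 3→2, 18→5.
So the longest non-decreasing subsequence has length 5, e.g. 8, 14, 15, 15, 23.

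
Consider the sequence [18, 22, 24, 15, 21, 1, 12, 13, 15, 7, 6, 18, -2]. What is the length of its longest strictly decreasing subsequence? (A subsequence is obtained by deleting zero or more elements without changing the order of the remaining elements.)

Scanning left to right, the best length ending at each element is: 18→1, 22→1, 24→1, 15→2, 21→2, 1→3, 12→3, 13→3, 15→3, 7→4, 6→5, 18→3, -2→6.
So the longest decreasing subsequence has length 6, e.g. 18, 15, 12, 7, 6, -2.

6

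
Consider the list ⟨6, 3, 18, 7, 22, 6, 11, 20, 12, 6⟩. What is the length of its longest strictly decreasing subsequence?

4

Let dp[i] be the longest decreasing subsequence ending at position i. Then dp = [1, 2, 1, 2, 1, 3, 2, 2, 3, 4].
The maximum is 4; one witness is 22, 20, 12, 6 at positions 5,8,9,10.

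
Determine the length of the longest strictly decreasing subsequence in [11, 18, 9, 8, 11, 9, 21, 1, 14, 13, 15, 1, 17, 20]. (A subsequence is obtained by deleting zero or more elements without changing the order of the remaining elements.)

Scanning left to right, the best length ending at each element is: 11→1, 18→1, 9→2, 8→3, 11→2, 9→3, 21→1, 1→4, 14→2, 13→3, 15→2, 1→4, 17→2, 20→2.
So the longest decreasing subsequence has length 4, e.g. 11, 9, 8, 1.

4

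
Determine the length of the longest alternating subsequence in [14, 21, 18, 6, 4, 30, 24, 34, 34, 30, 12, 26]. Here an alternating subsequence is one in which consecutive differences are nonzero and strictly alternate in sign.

A longest alternating subsequence is 14, 21, 18, 30, 24, 34, 12, 26 (positions 1,2,3,6,7,8,11,12); its 7 consecutive differences strictly alternate in sign, and length 8 is optimal.

8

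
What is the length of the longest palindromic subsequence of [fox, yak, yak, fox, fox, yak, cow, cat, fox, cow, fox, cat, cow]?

One longest palindromic subsequence is cow cat fox cow fox cat cow (positions 7,8,9,10,11,12,13); it reads the same forward and backward, and the interval DP gives dp[1][13] = 7.

7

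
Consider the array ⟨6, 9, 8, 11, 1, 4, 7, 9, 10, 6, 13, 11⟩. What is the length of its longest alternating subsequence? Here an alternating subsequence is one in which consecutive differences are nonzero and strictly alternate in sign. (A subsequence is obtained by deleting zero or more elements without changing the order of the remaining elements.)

A longest alternating subsequence is 6, 9, 8, 11, 1, 7, 6, 13, 11 (positions 1,2,3,4,5,7,10,11,12); its 8 consecutive differences strictly alternate in sign, and length 9 is optimal.

9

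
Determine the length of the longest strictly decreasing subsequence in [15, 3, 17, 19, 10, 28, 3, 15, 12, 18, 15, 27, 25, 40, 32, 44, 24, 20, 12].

6

One longest decreasing subsequence is 28, 27, 25, 24, 20, 12 (positions 6,12,13,17,18,19), of length 6; no longer one exists.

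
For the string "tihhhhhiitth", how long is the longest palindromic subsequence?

One longest palindromic subsequence is tihhhhhit (positions 1,2,3,4,5,6,7,9,11); it reads the same forward and backward, and the interval DP gives dp[1][12] = 9.

9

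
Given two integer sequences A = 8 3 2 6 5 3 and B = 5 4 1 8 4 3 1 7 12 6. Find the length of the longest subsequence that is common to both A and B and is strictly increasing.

A longest common strictly increasing subsequence is 3, 6 (length 2); it appears in order in both A and B, and no longer such subsequence exists.

2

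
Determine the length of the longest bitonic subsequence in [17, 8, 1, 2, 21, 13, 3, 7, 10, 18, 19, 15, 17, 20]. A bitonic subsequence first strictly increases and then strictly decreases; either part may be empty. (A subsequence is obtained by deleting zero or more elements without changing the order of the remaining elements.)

8

One longest bitonic subsequence is 1, 2, 3, 7, 10, 18, 19, 17 (positions 3,4,7,8,9,10,11,13): it rises to 19 then falls. Length 8 is optimal.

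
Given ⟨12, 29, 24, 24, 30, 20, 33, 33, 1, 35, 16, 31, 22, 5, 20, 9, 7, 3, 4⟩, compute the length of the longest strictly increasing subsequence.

One longest increasing subsequence is 12, 29, 30, 33, 35 (positions 1,2,5,7,10), of length 5; no longer one exists.

5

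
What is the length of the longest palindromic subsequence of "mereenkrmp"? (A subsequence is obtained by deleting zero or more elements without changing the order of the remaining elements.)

6

Using dp[i][j] = 2 + dp[i+1][j−1] if the ends match, else max(dp[i+1][j], dp[i][j−1]):
dp[1][10] = 6. A witness is mreerm at positions 1,3,4,5,8,9.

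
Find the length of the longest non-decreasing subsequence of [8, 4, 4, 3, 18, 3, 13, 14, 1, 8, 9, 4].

4

Scanning left to right, the best length ending at each element is: 8→1, 4→1, 4→2, 3→1, 18→3, 3→2, 13→3, 14→4, 1→1, 8→3, 9→4, 4→3.
So the longest non-decreasing subsequence has length 4, e.g. 4, 4, 13, 14.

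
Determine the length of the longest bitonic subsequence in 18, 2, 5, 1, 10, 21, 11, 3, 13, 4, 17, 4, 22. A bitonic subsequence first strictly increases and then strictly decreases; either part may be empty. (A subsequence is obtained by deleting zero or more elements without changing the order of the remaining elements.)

Let inc[i] be the LIS ending at i and dec[i] the longest strictly decreasing subsequence starting at i. inc = [1, 1, 2, 1, 3, 4, 4, 2, 5, 3, 6, 3, 7], dec = [3, 2, 2, 1, 2, 3, 2, 1, 2, 1, 2, 1, 1].
max_i inc[i]+dec[i]−1 = 7, with one witness 2, 5, 10, 11, 13, 17, 4.

7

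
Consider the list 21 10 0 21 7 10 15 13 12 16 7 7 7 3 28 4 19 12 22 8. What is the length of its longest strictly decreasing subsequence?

6

One longest decreasing subsequence is 21, 15, 13, 12, 7, 3 (positions 1,7,8,9,11,14), of length 6; no longer one exists.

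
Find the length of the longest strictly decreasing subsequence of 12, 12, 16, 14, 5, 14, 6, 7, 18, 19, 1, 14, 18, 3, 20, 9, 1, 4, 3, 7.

5

Scanning left to right, the best length ending at each element is: 12→1, 12→1, 16→1, 14→2, 5→3, 14→2, 6→3, 7→3, 18→1, 19→1, 1→4, 14→2, 18→2, 3→4, 20→1, 9→3, 1→5, 4→4, 3→5, 7→4.
So the longest decreasing subsequence has length 5, e.g. 16, 14, 5, 3, 1.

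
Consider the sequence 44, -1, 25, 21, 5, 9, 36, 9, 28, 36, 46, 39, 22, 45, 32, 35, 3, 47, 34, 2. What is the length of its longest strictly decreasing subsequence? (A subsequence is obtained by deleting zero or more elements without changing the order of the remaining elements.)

Scanning left to right, the best length ending at each element is: 44→1, -1→2, 25→2, 21→3, 5→4, 9→4, 36→2, 9→4, 28→3, 36→2, 46→1, 39→2, 22→4, 45→2, 32→3, 35→3, 3→5, 47→1, 34→4, 2→6.
So the longest decreasing subsequence has length 6, e.g. 44, 25, 21, 5, 3, 2.

6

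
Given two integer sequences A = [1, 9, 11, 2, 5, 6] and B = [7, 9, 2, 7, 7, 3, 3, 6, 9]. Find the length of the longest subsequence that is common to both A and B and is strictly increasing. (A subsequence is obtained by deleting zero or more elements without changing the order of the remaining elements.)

A longest common strictly increasing subsequence is 2, 6 (length 2); it appears in order in both A and B, and no longer such subsequence exists.

2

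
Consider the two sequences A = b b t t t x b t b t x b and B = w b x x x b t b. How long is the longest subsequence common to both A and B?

5

A longest common subsequence is bxbtb (length 5); the LCS DP confirms no longer common subsequence exists.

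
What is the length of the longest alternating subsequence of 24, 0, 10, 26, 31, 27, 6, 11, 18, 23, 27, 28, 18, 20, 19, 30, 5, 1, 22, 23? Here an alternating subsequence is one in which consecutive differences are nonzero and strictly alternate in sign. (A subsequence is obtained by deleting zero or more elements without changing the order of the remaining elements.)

A longest alternating subsequence is 24, 0, 10, 6, 23, 18, 20, 19, 30, 5, 22 (positions 1,2,3,7,10,13,14,15,16,17,19); its 10 consecutive differences strictly alternate in sign, and length 11 is optimal.

11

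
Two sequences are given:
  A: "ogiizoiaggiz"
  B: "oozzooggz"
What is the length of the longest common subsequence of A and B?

A longest common subsequence is ozoggz (length 6); the LCS DP confirms no longer common subsequence exists.

6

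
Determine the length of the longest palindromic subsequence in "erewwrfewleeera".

One longest palindromic subsequence is reeeeer (positions 2,3,8,11,12,13,14); it reads the same forward and backward, and the interval DP gives dp[1][15] = 7.

7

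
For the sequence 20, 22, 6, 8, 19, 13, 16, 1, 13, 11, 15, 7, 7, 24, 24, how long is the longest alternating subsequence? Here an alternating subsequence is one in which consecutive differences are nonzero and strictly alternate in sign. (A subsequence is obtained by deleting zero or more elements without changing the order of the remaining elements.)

Track the best alternating length ending on an up-step vs a down-step at each position: up/down = 1/1, 2/1, 1/3, 4/3, 4/3, 4/5, 6/5, 1/7, 8/7, 8/9, 10/7, 8/11, 8/11, 12/1, 12/1.
The maximum over both is 12; one such subsequence is 20, 22, 6, 19, 13, 16, 1, 13, 11, 15, 7, 24.

12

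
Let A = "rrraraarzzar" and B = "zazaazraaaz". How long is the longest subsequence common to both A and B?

5

A longest common subsequence is raaaz (length 5); the LCS DP confirms no longer common subsequence exists.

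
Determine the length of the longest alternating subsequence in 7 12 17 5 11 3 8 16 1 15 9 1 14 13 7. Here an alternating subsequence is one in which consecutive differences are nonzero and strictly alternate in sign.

A longest alternating subsequence is 7, 12, 5, 11, 3, 8, 1, 15, 9, 14, 13 (positions 1,2,4,5,6,7,9,10,11,13,14); its 10 consecutive differences strictly alternate in sign, and length 11 is optimal.

11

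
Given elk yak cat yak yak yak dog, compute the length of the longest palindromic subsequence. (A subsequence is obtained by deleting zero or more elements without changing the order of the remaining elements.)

4

One longest palindromic subsequence is yak yak yak yak (positions 2,4,5,6); it reads the same forward and backward, and the interval DP gives dp[1][7] = 4.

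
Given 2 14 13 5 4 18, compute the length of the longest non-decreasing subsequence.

Scanning left to right, the best length ending at each element is: 2→1, 14→2, 13→2, 5→2, 4→2, 18→3.
So the longest non-decreasing subsequence has length 3, e.g. 2, 14, 18.

3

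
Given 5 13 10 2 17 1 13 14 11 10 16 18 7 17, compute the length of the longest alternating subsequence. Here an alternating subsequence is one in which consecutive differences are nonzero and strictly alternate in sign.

Track the best alternating length ending on an up-step vs a down-step at each position: up/down = 1/1, 2/1, 2/3, 1/3, 4/1, 1/5, 6/5, 6/5, 6/7, 6/7, 8/5, 8/1, 6/9, 10/9.
The maximum over both is 10; one such subsequence is 5, 13, 10, 17, 1, 13, 11, 16, 7, 17.

10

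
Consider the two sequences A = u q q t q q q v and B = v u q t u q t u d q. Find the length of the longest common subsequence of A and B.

5

Backtracking the LCS table gives one alignment: u (A1,B2) → q (A2,B3) → q (A3,B6) → t (A4,B7) → q (A7,B10).
So the longest common subsequence has length 5.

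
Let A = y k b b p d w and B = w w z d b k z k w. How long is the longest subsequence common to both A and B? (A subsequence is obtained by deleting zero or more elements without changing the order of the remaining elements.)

2

A longest common subsequence is kw (length 2); the LCS DP confirms no longer common subsequence exists.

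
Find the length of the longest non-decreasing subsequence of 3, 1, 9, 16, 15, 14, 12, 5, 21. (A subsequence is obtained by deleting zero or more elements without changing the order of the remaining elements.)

4

One longest non-decreasing subsequence is 3, 9, 16, 21 (positions 1,3,4,9), of length 4; no longer one exists.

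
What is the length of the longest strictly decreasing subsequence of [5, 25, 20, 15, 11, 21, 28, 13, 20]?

Let dp[i] be the longest decreasing subsequence ending at position i. Then dp = [1, 1, 2, 3, 4, 2, 1, 4, 3].
The maximum is 4; one witness is 25, 20, 15, 11 at positions 2,3,4,5.

4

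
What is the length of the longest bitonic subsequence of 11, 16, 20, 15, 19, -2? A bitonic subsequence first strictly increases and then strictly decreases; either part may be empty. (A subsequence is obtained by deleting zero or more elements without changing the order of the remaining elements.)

Let inc[i] be the LIS ending at i and dec[i] the longest strictly decreasing subsequence starting at i. inc = [1, 2, 3, 2, 3, 1], dec = [2, 3, 3, 2, 2, 1].
max_i inc[i]+dec[i]−1 = 5, with one witness 11, 16, 20, 19, -2.

5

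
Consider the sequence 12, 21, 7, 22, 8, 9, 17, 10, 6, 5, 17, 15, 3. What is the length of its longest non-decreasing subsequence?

5

One longest non-decreasing subsequence is 7, 8, 9, 17, 17 (positions 3,5,6,7,11), of length 5; no longer one exists.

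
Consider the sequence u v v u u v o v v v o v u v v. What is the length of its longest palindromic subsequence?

13

Using dp[i][j] = 2 + dp[i+1][j−1] if the ends match, else max(dp[i+1][j], dp[i][j−1]):
dp[1][15] = 13. A witness is vvuvovvvovuvv at positions 2,3,4,6,7,8,9,10,11,12,13,14,15.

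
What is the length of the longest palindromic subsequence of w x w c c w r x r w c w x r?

Using dp[i][j] = 2 + dp[i+1][j−1] if the ends match, else max(dp[i+1][j], dp[i][j−1]):
dp[1][14] = 11. A witness is xwcwrxrwcwx at positions 2,3,4,6,7,8,9,10,11,12,13.

11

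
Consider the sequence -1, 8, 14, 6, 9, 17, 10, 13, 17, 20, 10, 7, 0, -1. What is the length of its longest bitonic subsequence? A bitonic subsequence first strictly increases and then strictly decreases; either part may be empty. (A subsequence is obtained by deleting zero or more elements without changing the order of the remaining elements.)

11

One longest bitonic subsequence is -1, 8, 9, 10, 13, 17, 20, 10, 7, 0, -1 (positions 1,2,5,7,8,9,10,11,12,13,14): it rises to 20 then falls. Length 11 is optimal.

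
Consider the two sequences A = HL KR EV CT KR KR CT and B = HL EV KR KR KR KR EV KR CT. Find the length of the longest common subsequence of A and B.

5

A longest common subsequence is HL, KR, EV, KR, CT (length 5); the LCS DP confirms no longer common subsequence exists.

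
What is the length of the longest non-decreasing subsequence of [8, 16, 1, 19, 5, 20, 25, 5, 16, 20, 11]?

5

Let dp[i] be the longest non-decreasing subsequence ending at position i. Then dp = [1, 2, 1, 3, 2, 4, 5, 3, 4, 5, 4].
The maximum is 5; one witness is 8, 16, 19, 20, 25 at positions 1,2,4,6,7.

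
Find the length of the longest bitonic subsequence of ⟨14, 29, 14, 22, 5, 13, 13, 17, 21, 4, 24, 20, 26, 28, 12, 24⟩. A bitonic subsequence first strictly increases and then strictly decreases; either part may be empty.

8

One longest bitonic subsequence is 5, 13, 17, 21, 24, 26, 28, 24 (positions 5,6,8,9,11,13,14,16): it rises to 28 then falls. Length 8 is optimal.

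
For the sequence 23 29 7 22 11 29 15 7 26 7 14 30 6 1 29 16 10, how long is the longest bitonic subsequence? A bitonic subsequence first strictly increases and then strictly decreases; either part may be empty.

Let inc[i] be the LIS ending at i and dec[i] the longest strictly decreasing subsequence starting at i. inc = [1, 2, 1, 2, 2, 3, 3, 1, 4, 1, 3, 5, 1, 1, 5, 4, 2], dec = [6, 6, 3, 5, 4, 5, 4, 3, 4, 3, 3, 4, 2, 1, 3, 2, 1].
max_i inc[i]+dec[i]−1 = 8, with one witness 7, 11, 15, 26, 30, 29, 16, 10.

8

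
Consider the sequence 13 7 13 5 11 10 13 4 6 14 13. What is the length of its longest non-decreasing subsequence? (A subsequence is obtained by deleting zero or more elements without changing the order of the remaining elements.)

Scanning left to right, the best length ending at each element is: 13→1, 7→1, 13→2, 5→1, 11→2, 10→2, 13→3, 4→1, 6→2, 14→4, 13→4.
So the longest non-decreasing subsequence has length 4, e.g. 13, 13, 13, 14.

4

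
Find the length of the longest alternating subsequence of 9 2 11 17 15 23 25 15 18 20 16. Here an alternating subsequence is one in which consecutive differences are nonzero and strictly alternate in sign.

8

Track the best alternating length ending on an up-step vs a down-step at each position: up/down = 1/1, 1/2, 3/1, 3/1, 3/4, 5/1, 5/1, 3/6, 7/6, 7/6, 7/8.
The maximum over both is 8; one such subsequence is 9, 2, 17, 15, 23, 15, 18, 16.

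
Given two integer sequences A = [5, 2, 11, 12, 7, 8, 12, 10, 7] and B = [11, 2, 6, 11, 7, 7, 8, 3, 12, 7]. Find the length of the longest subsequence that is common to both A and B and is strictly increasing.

4

A longest common strictly increasing subsequence is 2, 7, 8, 12 (length 4); it appears in order in both A and B, and no longer such subsequence exists.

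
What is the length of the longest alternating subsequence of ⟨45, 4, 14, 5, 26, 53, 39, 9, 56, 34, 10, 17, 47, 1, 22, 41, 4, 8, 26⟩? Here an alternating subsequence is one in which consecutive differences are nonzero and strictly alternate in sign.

A longest alternating subsequence is 45, 4, 14, 5, 53, 39, 56, 10, 17, 1, 22, 4, 8 (positions 1,2,3,4,6,7,9,11,12,14,15,17,18); its 12 consecutive differences strictly alternate in sign, and length 13 is optimal.

13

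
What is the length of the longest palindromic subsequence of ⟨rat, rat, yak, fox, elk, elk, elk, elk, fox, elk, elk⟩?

6

One longest palindromic subsequence is elk elk elk elk elk elk (positions 5,6,7,8,10,11); it reads the same forward and backward, and the interval DP gives dp[1][11] = 6.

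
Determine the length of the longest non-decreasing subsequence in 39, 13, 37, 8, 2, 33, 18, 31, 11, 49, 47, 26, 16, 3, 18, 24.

One longest non-decreasing subsequence is 8, 11, 16, 18, 24 (positions 4,9,13,15,16), of length 5; no longer one exists.

5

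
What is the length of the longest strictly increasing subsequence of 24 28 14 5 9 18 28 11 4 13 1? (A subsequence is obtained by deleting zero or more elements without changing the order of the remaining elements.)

Let dp[i] be the longest increasing subsequence ending at position i. Then dp = [1, 2, 1, 1, 2, 3, 4, 3, 1, 4, 1].
The maximum is 4; one witness is 5, 9, 18, 28 at positions 4,5,6,7.

4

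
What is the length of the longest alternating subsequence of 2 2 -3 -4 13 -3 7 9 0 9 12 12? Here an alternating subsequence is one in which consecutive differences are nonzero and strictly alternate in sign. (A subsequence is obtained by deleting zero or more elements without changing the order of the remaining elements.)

Track the best alternating length ending on an up-step vs a down-step at each position: up/down = 1/1, 1/1, 1/2, 1/2, 3/1, 3/4, 5/4, 5/4, 5/6, 7/4, 7/4, 7/4.
The maximum over both is 7; one such subsequence is 2, -3, 13, -3, 7, 0, 9.

7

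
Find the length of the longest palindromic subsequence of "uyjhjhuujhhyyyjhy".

10

One longest palindromic subsequence is yhjhuuhjhy (positions 2,4,5,6,7,8,11,15,16,17); it reads the same forward and backward, and the interval DP gives dp[1][17] = 10.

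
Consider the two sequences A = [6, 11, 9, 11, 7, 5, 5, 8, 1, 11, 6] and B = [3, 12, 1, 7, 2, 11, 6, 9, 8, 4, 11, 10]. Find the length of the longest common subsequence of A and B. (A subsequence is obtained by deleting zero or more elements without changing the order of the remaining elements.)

4

A longest common subsequence is 6, 9, 8, 11 (length 4); the LCS DP confirms no longer common subsequence exists.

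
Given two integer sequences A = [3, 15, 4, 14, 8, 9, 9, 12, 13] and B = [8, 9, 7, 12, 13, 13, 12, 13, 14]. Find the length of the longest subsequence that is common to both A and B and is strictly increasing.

4

For each value that appears in both, track the longest common increasing run ending there.
The best achievable length is 4; one witness is 8, 9, 12, 13 (A-positions 5,6,8,9, B-positions 1,2,4,5).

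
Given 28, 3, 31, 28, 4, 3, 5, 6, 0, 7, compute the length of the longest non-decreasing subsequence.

5

Let dp[i] be the longest non-decreasing subsequence ending at position i. Then dp = [1, 1, 2, 2, 2, 2, 3, 4, 1, 5].
The maximum is 5; one witness is 3, 4, 5, 6, 7 at positions 2,5,7,8,10.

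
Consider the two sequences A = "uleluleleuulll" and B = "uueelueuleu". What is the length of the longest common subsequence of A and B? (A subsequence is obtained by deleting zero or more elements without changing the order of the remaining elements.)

A longest common subsequence is uelueleu (length 8); the LCS DP confirms no longer common subsequence exists.

8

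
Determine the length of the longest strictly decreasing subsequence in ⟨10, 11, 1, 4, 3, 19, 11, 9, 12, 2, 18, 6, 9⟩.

One longest decreasing subsequence is 10, 4, 3, 2 (positions 1,4,5,10), of length 4; no longer one exists.

4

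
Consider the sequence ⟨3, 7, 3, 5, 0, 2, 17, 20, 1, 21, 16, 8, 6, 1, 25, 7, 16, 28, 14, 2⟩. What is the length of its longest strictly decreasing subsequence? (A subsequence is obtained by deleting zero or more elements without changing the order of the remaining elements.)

One longest decreasing subsequence is 17, 16, 8, 6, 1 (positions 7,11,12,13,14), of length 5; no longer one exists.

5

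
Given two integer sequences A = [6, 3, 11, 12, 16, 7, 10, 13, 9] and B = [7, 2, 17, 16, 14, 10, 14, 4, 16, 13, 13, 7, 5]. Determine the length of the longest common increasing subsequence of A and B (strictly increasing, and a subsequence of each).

3

For each value that appears in both, track the longest common increasing run ending there.
The best achievable length is 3; one witness is 7, 10, 13 (A-positions 6,7,8, B-positions 1,6,10).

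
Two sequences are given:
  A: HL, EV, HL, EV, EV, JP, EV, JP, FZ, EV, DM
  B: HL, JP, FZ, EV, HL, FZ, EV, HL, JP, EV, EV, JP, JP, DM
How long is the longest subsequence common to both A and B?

8

A longest common subsequence is HL, EV, HL, EV, EV, JP, JP, DM (length 8); the LCS DP confirms no longer common subsequence exists.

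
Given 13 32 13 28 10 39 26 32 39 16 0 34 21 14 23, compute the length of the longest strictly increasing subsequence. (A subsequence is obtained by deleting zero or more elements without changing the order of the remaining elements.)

Scanning left to right, the best length ending at each element is: 13→1, 32→2, 13→1, 28→2, 10→1, 39→3, 26→2, 32→3, 39→4, 16→2, 0→1, 34→4, 21→3, 14→2, 23→4.
So the longest increasing subsequence has length 4, e.g. 13, 28, 32, 39.

4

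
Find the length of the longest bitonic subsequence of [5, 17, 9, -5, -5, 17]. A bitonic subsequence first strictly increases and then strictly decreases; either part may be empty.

4

Let inc[i] be the LIS ending at i and dec[i] the longest strictly decreasing subsequence starting at i. inc = [1, 2, 2, 1, 1, 3], dec = [2, 3, 2, 1, 1, 1].
max_i inc[i]+dec[i]−1 = 4, with one witness 5, 17, 9, -5.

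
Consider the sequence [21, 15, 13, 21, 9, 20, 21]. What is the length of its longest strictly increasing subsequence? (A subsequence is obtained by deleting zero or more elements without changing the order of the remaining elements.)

3

One longest increasing subsequence is 15, 20, 21 (positions 2,6,7), of length 3; no longer one exists.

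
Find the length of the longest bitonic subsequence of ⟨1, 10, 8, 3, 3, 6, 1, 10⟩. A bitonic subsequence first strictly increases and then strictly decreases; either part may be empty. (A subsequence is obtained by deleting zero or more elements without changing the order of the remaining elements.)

One longest bitonic subsequence is 1, 10, 8, 6, 1 (positions 1,2,3,6,7): it rises to 10 then falls. Length 5 is optimal.

5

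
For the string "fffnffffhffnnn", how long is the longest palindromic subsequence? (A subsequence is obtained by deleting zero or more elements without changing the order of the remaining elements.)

One longest palindromic subsequence is fffffffff (positions 1,2,3,5,6,7,8,10,11); it reads the same forward and backward, and the interval DP gives dp[1][14] = 9.

9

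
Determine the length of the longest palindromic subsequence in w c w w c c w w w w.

Using dp[i][j] = 2 + dp[i+1][j−1] if the ends match, else max(dp[i+1][j], dp[i][j−1]):
dp[1][10] = 8. A witness is wwwccwww at positions 1,3,4,5,6,8,9,10.

8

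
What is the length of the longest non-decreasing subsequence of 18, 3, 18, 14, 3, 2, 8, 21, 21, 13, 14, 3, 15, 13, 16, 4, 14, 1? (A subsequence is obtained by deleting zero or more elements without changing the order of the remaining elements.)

7

Scanning left to right, the best length ending at each element is: 18→1, 3→1, 18→2, 14→2, 3→2, 2→1, 8→3, 21→4, 21→5, 13→4, 14→5, 3→3, 15→6, 13→5, 16→7, 4→4, 14→6, 1→1.
So the longest non-decreasing subsequence has length 7, e.g. 3, 3, 8, 13, 14, 15, 16.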